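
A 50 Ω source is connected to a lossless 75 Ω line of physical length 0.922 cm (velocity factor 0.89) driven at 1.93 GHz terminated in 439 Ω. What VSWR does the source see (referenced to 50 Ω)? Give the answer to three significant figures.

λ = v/f = 0.89·c / 1.93 GHz = 0.138 m
βl = 2π·l/λ = 2π × 0.0666 = 24°
tan(βl) = 0.445
Z_in = Z_0·(Z_L + jZ_0·tanβl)/(Z_0 + jZ_L·tanβl) = 67.5 − j143 Ω
Γ_s = (Z_in − Z_s)/(Z_in + Z_s) = (17.5 − j143)/(118 − j143), |Γ_s| = 0.777
VSWR = (1 + |Γ_s|)/(1 − |Γ_s|)

VSWR ≈ 7.99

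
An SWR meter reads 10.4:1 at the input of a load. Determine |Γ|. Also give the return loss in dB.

|Γ| = (S − 1)/(S + 1) = (10.4 − 1)/(10.4 + 1) = 9.4/11.4
RL = −20·log₁₀|Γ| = −20·log₁₀(0.825)

|Γ| ≈ 0.825; return loss ≈ 1.68 dB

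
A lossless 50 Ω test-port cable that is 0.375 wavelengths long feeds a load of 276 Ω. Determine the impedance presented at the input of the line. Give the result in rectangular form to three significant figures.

Z_in ≈ 17.5 + j46.8 Ω

βl = 2π × 0.375 = 135°
tan(βl) = tan(135°) = -1
Z_in = Z_0·(Z_L + jZ_0·tanβl)/(Z_0 + jZ_L·tanβl)
     = 50·(276 − j50)/(50 − j276)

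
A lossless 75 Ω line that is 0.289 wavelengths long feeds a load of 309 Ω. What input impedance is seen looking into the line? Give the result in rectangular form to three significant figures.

βl = 2π × 0.289 = 104°
tan(βl) = tan(104°) = -4
Z_in = Z_0·(Z_L + jZ_0·tanβl)/(Z_0 + jZ_L·tanβl)
     = 75·(309 − j300)/(75 − j1240)

Z_in ≈ 19.3 + j17.6 Ω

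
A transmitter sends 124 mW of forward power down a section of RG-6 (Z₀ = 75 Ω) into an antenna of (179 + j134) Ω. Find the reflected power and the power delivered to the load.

P_reflected ≈ 43.3 mW; P_delivered ≈ 80.7 mW

|Γ| = |(104 + j134)/(254 + j134)| = 0.591
|Γ|² = 0.349
P_refl = |Γ|²·P_inc = 43.3 mW, P_del = (1 − |Γ|²)·P_inc = 80.7 mW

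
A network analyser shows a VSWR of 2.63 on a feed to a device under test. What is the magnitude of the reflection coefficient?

|Γ| ≈ 0.449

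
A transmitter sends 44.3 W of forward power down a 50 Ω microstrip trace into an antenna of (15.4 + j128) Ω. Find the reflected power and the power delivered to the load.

P_reflected ≈ 37.7 W; P_delivered ≈ 6.6 W

|Γ| = |(-34.6 + j128)/(65.4 + j128)| = 0.922
|Γ|² = 0.851
P_refl = |Γ|²·P_inc = 37.7 W, P_del = (1 − |Γ|²)·P_inc = 6.6 W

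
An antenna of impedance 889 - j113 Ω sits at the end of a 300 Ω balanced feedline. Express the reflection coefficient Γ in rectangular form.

Γ ≈ 0.5 − j0.0475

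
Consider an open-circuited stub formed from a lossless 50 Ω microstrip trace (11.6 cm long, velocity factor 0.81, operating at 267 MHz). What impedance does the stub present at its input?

λ = v/f = 0.81·c / 267 MHz = 0.91 m
βl = 2π·l/λ = 2π × 0.127 = 45.9°
tan(βl) = 1.03
For an open-circuited stub, Z_in = −jZ_0·cot(βl) = −jZ_0/tan(βl)

Z_in ≈ −j48.5 Ω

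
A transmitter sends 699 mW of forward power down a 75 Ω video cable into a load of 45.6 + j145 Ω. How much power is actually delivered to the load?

P_delivered ≈ 269 mW

|Γ| = |(-29.4 + j145)/(120.6 + j145)| = 0.784
|Γ|² = 0.615
P_refl = |Γ|²·P_inc = 430 mW, P_del = (1 − |Γ|²)·P_inc = 269 mW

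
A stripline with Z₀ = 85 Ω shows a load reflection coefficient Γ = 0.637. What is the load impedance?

Z_L ≈ 383 Ω

Z_L = Z_0·(1 + Γ)/(1 − Γ) = 85·(1.64)/(0.363)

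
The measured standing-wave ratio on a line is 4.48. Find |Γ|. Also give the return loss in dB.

|Γ| = (S − 1)/(S + 1) = (4.48 − 1)/(4.48 + 1) = 3.48/5.48
RL = −20·log₁₀|Γ| = −20·log₁₀(0.635)

|Γ| ≈ 0.635; return loss ≈ 3.94 dB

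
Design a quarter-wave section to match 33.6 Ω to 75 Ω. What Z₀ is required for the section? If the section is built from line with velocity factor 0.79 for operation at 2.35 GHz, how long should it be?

Z_qwt ≈ 50.2 Ω; length ≈ 2.52 cm

Z_qwt = √(Z_0·R_L) = √(75 × 33.6) = √2520
λ = 0.79·c/f = 0.101 m, so l = λ/4 = 0.0252 m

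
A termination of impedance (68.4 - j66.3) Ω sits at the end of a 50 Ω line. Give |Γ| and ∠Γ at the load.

Γ ≈ 0.507 ∠ -45.2°

Γ = (Z_L − Z_0)/(Z_L + Z_0) = (18.4 − j66.3)/(118.4 − j66.3)
|Γ| = 68.8/136 = 0.507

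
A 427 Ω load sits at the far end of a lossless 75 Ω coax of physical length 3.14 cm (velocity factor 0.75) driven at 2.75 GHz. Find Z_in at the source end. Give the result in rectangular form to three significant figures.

λ = v/f = 0.75·c / 2.75 GHz = 0.0818 m
βl = 2π·l/λ = 2π × 0.384 = 138°
tan(βl) = tan(138°) = -0.895
Z_in = Z_0·(Z_L + jZ_0·tanβl)/(Z_0 + jZ_L·tanβl)
     = 75·(427 − j67.2)/(75 − j382)

Z_in ≈ 28.5 + j78.2 Ω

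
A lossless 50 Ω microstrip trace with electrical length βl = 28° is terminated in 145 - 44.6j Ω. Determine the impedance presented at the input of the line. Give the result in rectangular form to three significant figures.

Z_in ≈ 40.9 − j55 Ω

tan(βl) = tan(28°) = 0.532
Z_in = Z_0·(Z_L + jZ_0·tanβl)/(Z_0 + jZ_L·tanβl)
     = 50·(145 − j18)/(73.7 + j77.1)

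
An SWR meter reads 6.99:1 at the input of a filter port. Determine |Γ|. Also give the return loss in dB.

|Γ| = (S − 1)/(S + 1) = (6.99 − 1)/(6.99 + 1) = 5.99/7.99
RL = −20·log₁₀|Γ| = −20·log₁₀(0.75)

|Γ| ≈ 0.75; return loss ≈ 2.5 dB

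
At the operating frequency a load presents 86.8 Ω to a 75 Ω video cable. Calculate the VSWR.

VSWR ≈ 1.16

Γ = (86.8 − 75)/(86.8 + 75) = 0.0729
VSWR = (1 + 0.0729)/(1 − 0.0729)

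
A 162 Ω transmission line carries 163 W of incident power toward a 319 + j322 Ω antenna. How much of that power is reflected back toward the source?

P_reflected ≈ 62.4 W

|Γ| = |(157 + j322)/(481 + j322)| = 0.619
|Γ|² = 0.383
P_refl = |Γ|²·P_inc = 62.4 W, P_del = (1 − |Γ|²)·P_inc = 101 W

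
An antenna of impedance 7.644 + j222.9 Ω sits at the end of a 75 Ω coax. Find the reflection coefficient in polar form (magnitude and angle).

Γ = (Z_L − Z_0)/(Z_L + Z_0) = (-67.36 + j222.9)/(82.64 + j222.9)
|Γ| = 233/238 = 0.98

Γ ≈ 0.98 ∠ 37.2°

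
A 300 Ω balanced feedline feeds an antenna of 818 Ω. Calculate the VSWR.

Γ = (818 − 300)/(818 + 300) = 0.463
VSWR = (1 + 0.463)/(1 − 0.463)

VSWR ≈ 2.73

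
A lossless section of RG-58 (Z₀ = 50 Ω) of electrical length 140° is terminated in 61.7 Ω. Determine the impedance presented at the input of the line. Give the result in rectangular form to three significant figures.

Z_in ≈ 50.7 + j10.6 Ω

tan(βl) = tan(140°) = -0.839
Z_in = Z_0·(Z_L + jZ_0·tanβl)/(Z_0 + jZ_L·tanβl)
     = 50·(61.7 − j42)/(50 − j51.8)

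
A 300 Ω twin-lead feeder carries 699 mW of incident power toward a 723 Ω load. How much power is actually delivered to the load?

Γ = (723 − 300)/(723 + 300) = 0.413
|Γ|² = 0.171
P_refl = |Γ|²·P_inc = 120 mW, P_del = (1 − |Γ|²)·P_inc = 579 mW

P_delivered ≈ 579 mW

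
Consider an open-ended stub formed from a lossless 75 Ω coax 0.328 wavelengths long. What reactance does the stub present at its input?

X_in ≈ 40 Ω (inductive)

βl = 2π × 0.328 = 118°
tan(βl) = -1.87
For an open-ended stub, Z_in = −jZ_0·cot(βl) = −jZ_0/tan(βl)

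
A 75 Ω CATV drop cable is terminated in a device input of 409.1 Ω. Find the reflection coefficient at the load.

Γ = 0.69

Γ = (Z_L − Z_0)/(Z_L + Z_0) = (409.1 − 75)/(409.1 + 75) = 334.1/484.1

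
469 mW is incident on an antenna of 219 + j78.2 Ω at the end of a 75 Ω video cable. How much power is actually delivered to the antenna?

P_delivered ≈ 333 mW

|Γ| = |(144 + j78.2)/(294 + j78.2)| = 0.539
|Γ|² = 0.29
P_refl = |Γ|²·P_inc = 136 mW, P_del = (1 − |Γ|²)·P_inc = 333 mW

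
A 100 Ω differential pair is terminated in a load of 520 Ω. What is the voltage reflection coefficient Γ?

Γ = (Z_L − Z_0)/(Z_L + Z_0) = (520 − 100)/(520 + 100) = 420/620

Γ = 0.677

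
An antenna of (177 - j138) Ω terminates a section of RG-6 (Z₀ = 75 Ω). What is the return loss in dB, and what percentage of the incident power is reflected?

Γ = (102 − j138)/(252 − j138), |Γ| = 0.597
RL = −20·log₁₀(0.597) = 4.48 dB
P_refl/P_inc = |Γ|² = 0.357

RL ≈ 4.48 dB; 35.7% of incident power reflected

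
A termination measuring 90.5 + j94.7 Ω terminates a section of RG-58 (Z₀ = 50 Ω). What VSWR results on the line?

Γ = (Z_L − Z_0)/(Z_L + Z_0) = (40.5 + j94.7)/(140.5 + j94.7)
|Γ| = 103/169 = 0.608
VSWR = (1 + |Γ|)/(1 − |Γ|) = 1.61/0.392

VSWR ≈ 4.1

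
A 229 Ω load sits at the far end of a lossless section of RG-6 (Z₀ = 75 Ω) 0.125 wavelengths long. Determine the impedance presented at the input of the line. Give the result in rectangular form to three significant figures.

Z_in ≈ 44.4 − j60.5 Ω

βl = 2π × 0.125 = 45°
tan(βl) = tan(45°) = 1
Z_in = Z_0·(Z_L + jZ_0·tanβl)/(Z_0 + jZ_L·tanβl)
     = 75·(229 + j75)/(75 + j229)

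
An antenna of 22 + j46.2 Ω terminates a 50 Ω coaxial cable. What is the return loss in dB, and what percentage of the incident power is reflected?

Γ = (-28 + j46.2)/(72 + j46.2), |Γ| = 0.631
RL = −20·log₁₀(0.631) = 3.99 dB
P_refl/P_inc = |Γ|² = 0.399

RL ≈ 3.99 dB; 39.9% of incident power reflected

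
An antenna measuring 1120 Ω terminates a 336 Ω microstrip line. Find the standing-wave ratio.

For a purely resistive load, VSWR = R_L/Z_0 or Z_0/R_L (whichever > 1) = 1120/336

VSWR ≈ 3.33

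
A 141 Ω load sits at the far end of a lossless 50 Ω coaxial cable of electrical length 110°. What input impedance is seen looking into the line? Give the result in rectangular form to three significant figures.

Z_in ≈ 19.8 + j15.6 Ω

tan(βl) = tan(110°) = -2.75
Z_in = Z_0·(Z_L + jZ_0·tanβl)/(Z_0 + jZ_L·tanβl)
     = 50·(141 − j137)/(50 − j387)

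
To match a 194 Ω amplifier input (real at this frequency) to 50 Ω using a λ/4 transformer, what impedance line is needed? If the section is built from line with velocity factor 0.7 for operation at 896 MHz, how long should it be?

Z_qwt ≈ 98.5 Ω; length ≈ 5.86 cm

Z_qwt = √(Z_0·R_L) = √(50 × 194) = √9700
λ = 0.7·c/f = 0.234 m, so l = λ/4 = 0.0586 m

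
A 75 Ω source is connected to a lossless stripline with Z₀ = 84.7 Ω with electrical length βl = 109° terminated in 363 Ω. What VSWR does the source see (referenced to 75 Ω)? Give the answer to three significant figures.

VSWR ≈ 3.91

tan(βl) = -2.9
Z_in = Z_0·(Z_L + jZ_0·tanβl)/(Z_0 + jZ_L·tanβl) = 22 + j27.4 Ω
Γ_s = (Z_in − Z_s)/(Z_in + Z_s) = (-53 + j27.4)/(97 + j27.4), |Γ_s| = 0.592
VSWR = (1 + |Γ_s|)/(1 − |Γ_s|)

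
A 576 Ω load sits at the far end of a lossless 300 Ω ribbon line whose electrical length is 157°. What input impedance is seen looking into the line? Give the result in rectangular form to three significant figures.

tan(βl) = tan(157°) = -0.424
Z_in = Z_0·(Z_L + jZ_0·tanβl)/(Z_0 + jZ_L·tanβl)
     = 300·(576 − j127)/(300 − j244)

Z_in ≈ 408 + j206 Ω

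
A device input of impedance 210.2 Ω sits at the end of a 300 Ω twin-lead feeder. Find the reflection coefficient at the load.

Γ = -0.176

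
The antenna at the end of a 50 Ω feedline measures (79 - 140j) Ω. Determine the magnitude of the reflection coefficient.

Γ = (Z_L − Z_0)/(Z_L + Z_0) = (29 − j140)/(129 − j140)
|Γ| = 143/190

|Γ| ≈ 0.751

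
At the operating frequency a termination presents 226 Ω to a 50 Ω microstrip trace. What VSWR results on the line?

Γ = (226 − 50)/(226 + 50) = 0.638
VSWR = (1 + 0.638)/(1 − 0.638)

VSWR ≈ 4.52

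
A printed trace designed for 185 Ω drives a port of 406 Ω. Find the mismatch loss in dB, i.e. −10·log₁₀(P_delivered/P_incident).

Γ = (406 − 185)/(406 + 185) = 0.374
|Γ|² = 0.14, so P_del/P_inc = 1 − |Γ|² = 0.86
ML = −10·log₁₀(1 − |Γ|²)

mismatch loss ≈ 0.654 dB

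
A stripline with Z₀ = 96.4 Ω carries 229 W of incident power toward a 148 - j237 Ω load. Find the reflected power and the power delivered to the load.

P_reflected ≈ 116 W; P_delivered ≈ 113 W

|Γ| = |(51.6 − j237)/(244.4 − j237)| = 0.712
|Γ|² = 0.508
P_refl = |Γ|²·P_inc = 116 W, P_del = (1 − |Γ|²)·P_inc = 113 W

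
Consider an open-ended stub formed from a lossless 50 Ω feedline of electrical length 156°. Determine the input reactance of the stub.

tan(βl) = -0.445
For an open-ended stub, Z_in = −jZ_0·cot(βl) = −jZ_0/tan(βl)

X_in ≈ 112 Ω (inductive)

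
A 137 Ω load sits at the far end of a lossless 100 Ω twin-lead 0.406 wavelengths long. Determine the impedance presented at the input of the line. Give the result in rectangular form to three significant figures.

Z_in ≈ 108 + j31.9 Ω

βl = 2π × 0.406 = 146°
tan(βl) = tan(146°) = -0.67
Z_in = Z_0·(Z_L + jZ_0·tanβl)/(Z_0 + jZ_L·tanβl)
     = 100·(137 − j67)/(100 − j91.9)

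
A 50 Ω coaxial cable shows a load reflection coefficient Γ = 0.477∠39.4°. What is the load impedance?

Z_L ≈ 78.8 + j61.7 Ω

Z_L = Z_0·(1 + Γ)/(1 − Γ) = 50·(1.37 + j0.303)/(0.631 − j0.303)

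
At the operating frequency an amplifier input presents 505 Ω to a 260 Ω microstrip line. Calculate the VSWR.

VSWR ≈ 1.94

Γ = (505 − 260)/(505 + 260) = 0.32
VSWR = (1 + 0.32)/(1 − 0.32)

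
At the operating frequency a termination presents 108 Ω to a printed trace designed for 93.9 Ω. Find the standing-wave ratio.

VSWR ≈ 1.15

Γ = (108 − 93.9)/(108 + 93.9) = 0.0698
VSWR = (1 + 0.0698)/(1 − 0.0698)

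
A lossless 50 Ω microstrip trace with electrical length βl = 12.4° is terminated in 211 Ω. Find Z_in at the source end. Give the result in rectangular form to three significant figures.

tan(βl) = tan(12.4°) = 0.22
Z_in = Z_0·(Z_L + jZ_0·tanβl)/(Z_0 + jZ_L·tanβl)
     = 50·(211 + j11)/(50 + j46.4)

Z_in ≈ 119 − j99.3 Ω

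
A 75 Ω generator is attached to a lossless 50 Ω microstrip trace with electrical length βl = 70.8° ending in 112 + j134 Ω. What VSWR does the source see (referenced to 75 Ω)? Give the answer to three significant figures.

tan(βl) = 2.87
Z_in = Z_0·(Z_L + jZ_0·tanβl)/(Z_0 + jZ_L·tanβl) = 12 − j29.9 Ω
Γ_s = (Z_in − Z_s)/(Z_in + Z_s) = (-63 − j29.9)/(87 − j29.9), |Γ_s| = 0.758
VSWR = (1 + |Γ_s|)/(1 − |Γ_s|)

VSWR ≈ 7.26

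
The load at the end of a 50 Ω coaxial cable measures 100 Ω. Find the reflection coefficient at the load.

Γ = (Z_L − Z_0)/(Z_L + Z_0) = (100 − 50)/(100 + 50) = 50/150

Γ = 0.333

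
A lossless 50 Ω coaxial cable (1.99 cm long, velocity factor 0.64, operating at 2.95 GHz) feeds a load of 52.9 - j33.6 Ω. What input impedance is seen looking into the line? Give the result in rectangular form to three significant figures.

Z_in ≈ 49.4 + j32.6 Ω

λ = v/f = 0.64·c / 2.95 GHz = 0.0651 m
βl = 2π·l/λ = 2π × 0.306 = 110°
tan(βl) = tan(110°) = -2.74
Z_in = Z_0·(Z_L + jZ_0·tanβl)/(Z_0 + jZ_L·tanβl)
     = 50·(52.9 − j170)/(-42 − j145)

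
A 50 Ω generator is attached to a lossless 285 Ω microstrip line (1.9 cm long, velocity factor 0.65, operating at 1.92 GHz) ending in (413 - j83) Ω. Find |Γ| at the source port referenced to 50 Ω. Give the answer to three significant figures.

λ = v/f = 0.65·c / 1.92 GHz = 0.102 m
βl = 2π·l/λ = 2π × 0.187 = 67.3°
tan(βl) = 2.4
Z_in = Z_0·(Z_L + jZ_0·tanβl)/(Z_0 + jZ_L·tanβl) = 186 − j27.8 Ω
Γ_s = (Z_in − Z_s)/(Z_in + Z_s) = (136 − j27.8)/(236 − j27.8), |Γ_s| = 0.585

|Γ| ≈ 0.585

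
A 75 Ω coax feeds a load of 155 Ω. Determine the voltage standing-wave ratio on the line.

VSWR ≈ 2.07

Γ = (155 − 75)/(155 + 75) = 0.348
VSWR = (1 + 0.348)/(1 − 0.348)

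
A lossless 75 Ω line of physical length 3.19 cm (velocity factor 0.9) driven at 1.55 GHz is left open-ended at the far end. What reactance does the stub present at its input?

X_in ≈ -33.5 Ω (capacitive)

λ = v/f = 0.9·c / 1.55 GHz = 0.174 m
βl = 2π·l/λ = 2π × 0.183 = 65.9°
tan(βl) = 2.24
For an open-ended stub, Z_in = −jZ_0·cot(βl) = −jZ_0/tan(βl)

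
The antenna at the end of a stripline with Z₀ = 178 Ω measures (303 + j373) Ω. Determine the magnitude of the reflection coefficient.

|Γ| ≈ 0.646

Γ = (Z_L − Z_0)/(Z_L + Z_0) = (125 + j373)/(481 + j373)
|Γ| = 393/609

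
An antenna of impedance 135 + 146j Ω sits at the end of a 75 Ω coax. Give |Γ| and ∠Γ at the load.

Γ ≈ 0.617 ∠ 32.9°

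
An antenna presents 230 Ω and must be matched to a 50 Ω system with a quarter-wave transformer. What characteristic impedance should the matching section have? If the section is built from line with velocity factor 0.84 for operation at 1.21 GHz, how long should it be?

Z_qwt = √(Z_0·R_L) = √(50 × 230) = √11500
λ = 0.84·c/f = 0.208 m, so l = λ/4 = 0.0521 m

Z_qwt ≈ 107 Ω; length ≈ 5.21 cm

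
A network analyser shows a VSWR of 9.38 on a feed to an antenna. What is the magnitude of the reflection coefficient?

|Γ| = (S − 1)/(S + 1) = (9.38 − 1)/(9.38 + 1) = 8.38/10.4

|Γ| ≈ 0.807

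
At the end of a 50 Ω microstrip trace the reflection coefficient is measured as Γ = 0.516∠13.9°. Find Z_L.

Z_L = Z_0·(1 + Γ)/(1 − Γ) = 50·(1.5 + j0.124)/(0.499 − j0.124)

Z_L ≈ 139 + j46.9 Ω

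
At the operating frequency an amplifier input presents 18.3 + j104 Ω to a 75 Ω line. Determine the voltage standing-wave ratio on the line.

Γ = (Z_L − Z_0)/(Z_L + Z_0) = (-56.7 + j104)/(93.3 + j104)
|Γ| = 118/140 = 0.848
VSWR = (1 + |Γ|)/(1 − |Γ|) = 1.85/0.152

VSWR ≈ 12.1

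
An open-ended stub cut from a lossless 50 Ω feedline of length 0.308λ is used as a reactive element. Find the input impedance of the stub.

Z_in ≈ +j19.1 Ω

βl = 2π × 0.308 = 111°
tan(βl) = -2.62
For an open-ended stub, Z_in = −jZ_0·cot(βl) = −jZ_0/tan(βl)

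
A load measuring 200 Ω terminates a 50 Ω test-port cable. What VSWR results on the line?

VSWR ≈ 4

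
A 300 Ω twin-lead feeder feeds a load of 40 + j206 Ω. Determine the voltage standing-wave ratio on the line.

VSWR ≈ 11.1

Γ = (Z_L − Z_0)/(Z_L + Z_0) = (-260 + j206)/(340 + j206)
|Γ| = 332/398 = 0.834
VSWR = (1 + |Γ|)/(1 − |Γ|) = 1.83/0.166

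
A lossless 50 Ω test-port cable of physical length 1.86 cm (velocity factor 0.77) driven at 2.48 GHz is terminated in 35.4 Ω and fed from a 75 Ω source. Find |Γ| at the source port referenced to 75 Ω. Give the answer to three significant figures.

|Γ| ≈ 0.122

λ = v/f = 0.77·c / 2.48 GHz = 0.0931 m
βl = 2π·l/λ = 2π × 0.2 = 71.9°
tan(βl) = 3.06
Z_in = Z_0·(Z_L + jZ_0·tanβl)/(Z_0 + jZ_L·tanβl) = 64.4 + j13.4 Ω
Γ_s = (Z_in − Z_s)/(Z_in + Z_s) = (-10.6 + j13.4)/(139 + j13.4), |Γ_s| = 0.122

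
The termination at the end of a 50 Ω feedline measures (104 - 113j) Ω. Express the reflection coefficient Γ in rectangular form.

Γ ≈ 0.578 − j0.31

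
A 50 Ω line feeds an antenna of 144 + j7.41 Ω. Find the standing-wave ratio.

Γ = (Z_L − Z_0)/(Z_L + Z_0) = (94 + j7.41)/(194 + j7.41)
|Γ| = 94.3/194 = 0.486
VSWR = (1 + |Γ|)/(1 − |Γ|) = 1.49/0.514

VSWR ≈ 2.89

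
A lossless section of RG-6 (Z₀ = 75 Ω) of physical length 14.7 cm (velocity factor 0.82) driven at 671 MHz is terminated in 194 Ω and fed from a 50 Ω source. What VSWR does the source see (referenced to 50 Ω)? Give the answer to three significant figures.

λ = v/f = 0.82·c / 671 MHz = 0.367 m
βl = 2π·l/λ = 2π × 0.401 = 144°
tan(βl) = -0.717
Z_in = Z_0·(Z_L + jZ_0·tanβl)/(Z_0 + jZ_L·tanβl) = 66.1 + j68.9 Ω
Γ_s = (Z_in − Z_s)/(Z_in + Z_s) = (16.1 + j68.9)/(116 + j68.9), |Γ_s| = 0.524
VSWR = (1 + |Γ_s|)/(1 − |Γ_s|)

VSWR ≈ 3.2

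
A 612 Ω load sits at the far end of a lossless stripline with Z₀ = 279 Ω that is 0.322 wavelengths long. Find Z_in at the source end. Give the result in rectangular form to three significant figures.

Z_in ≈ 150 + j102 Ω

βl = 2π × 0.322 = 116°
tan(βl) = tan(116°) = -2.06
Z_in = Z_0·(Z_L + jZ_0·tanβl)/(Z_0 + jZ_L·tanβl)
     = 279·(612 − j574)/(279 − j1260)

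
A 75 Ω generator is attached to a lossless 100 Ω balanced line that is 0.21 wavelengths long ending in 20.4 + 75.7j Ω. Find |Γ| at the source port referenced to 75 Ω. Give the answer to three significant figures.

βl = 2π × 0.21 = 75.6°
tan(βl) = 3.89
Z_in = Z_0·(Z_L + jZ_0·tanβl)/(Z_0 + jZ_L·tanβl) = 74.5 − j208 Ω
Γ_s = (Z_in − Z_s)/(Z_in + Z_s) = (-0.496 − j208)/(150 − j208), |Γ_s| = 0.813

|Γ| ≈ 0.813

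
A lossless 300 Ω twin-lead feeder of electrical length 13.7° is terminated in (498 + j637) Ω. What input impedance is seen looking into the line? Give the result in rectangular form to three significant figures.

Z_in ≈ 1330 + j356 Ω

tan(βl) = tan(13.7°) = 0.244
Z_in = Z_0·(Z_L + jZ_0·tanβl)/(Z_0 + jZ_L·tanβl)
     = 300·(498 + j710)/(145 + j121)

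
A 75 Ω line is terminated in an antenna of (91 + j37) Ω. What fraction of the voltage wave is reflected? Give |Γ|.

Γ = (Z_L − Z_0)/(Z_L + Z_0) = (16 + j37)/(166 + j37)
|Γ| = 40.3/170

|Γ| ≈ 0.237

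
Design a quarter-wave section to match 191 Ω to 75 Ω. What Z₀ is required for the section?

Z_qwt ≈ 120 Ω

Z_qwt = √(Z_0·R_L) = √(75 × 191) = √14320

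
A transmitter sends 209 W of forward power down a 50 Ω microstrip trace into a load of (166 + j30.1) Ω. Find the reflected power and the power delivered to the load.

|Γ| = |(116 + j30.1)/(216 + j30.1)| = 0.55
|Γ|² = 0.302
P_refl = |Γ|²·P_inc = 63.1 W, P_del = (1 − |Γ|²)·P_inc = 146 W

P_reflected ≈ 63.1 W; P_delivered ≈ 146 W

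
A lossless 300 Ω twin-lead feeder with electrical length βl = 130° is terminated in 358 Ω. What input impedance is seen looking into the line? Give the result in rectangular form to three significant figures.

Z_in ≈ 287 + j50.2 Ω

tan(βl) = tan(130°) = -1.19
Z_in = Z_0·(Z_L + jZ_0·tanβl)/(Z_0 + jZ_L·tanβl)
     = 300·(358 − j358)/(300 − j427)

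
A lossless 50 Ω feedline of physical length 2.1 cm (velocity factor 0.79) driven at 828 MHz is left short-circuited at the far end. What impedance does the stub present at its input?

λ = v/f = 0.79·c / 828 MHz = 0.286 m
βl = 2π·l/λ = 2π × 0.0734 = 26.4°
tan(βl) = 0.497
For a short-circuited stub, Z_in = jZ_0·tan(βl)

Z_in ≈ +j24.8 Ω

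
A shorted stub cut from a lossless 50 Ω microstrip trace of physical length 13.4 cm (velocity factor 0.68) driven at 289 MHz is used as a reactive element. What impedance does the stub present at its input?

Z_in ≈ +j126 Ω

λ = v/f = 0.68·c / 289 MHz = 0.706 m
βl = 2π·l/λ = 2π × 0.19 = 68.3°
tan(βl) = 2.52
For a shorted stub, Z_in = jZ_0·tan(βl)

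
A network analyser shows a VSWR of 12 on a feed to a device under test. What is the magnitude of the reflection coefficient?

|Γ| = (S − 1)/(S + 1) = (12 − 1)/(12 + 1) = 11/13

|Γ| ≈ 0.846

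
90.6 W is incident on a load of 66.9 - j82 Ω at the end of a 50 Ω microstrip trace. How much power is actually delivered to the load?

P_delivered ≈ 59.5 W

|Γ| = |(16.9 − j82)/(116.9 − j82)| = 0.586
|Γ|² = 0.344
P_refl = |Γ|²·P_inc = 31.1 W, P_del = (1 − |Γ|²)·P_inc = 59.5 W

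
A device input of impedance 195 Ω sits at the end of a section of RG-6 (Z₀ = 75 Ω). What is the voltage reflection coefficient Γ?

Γ = (Z_L − Z_0)/(Z_L + Z_0) = (195 − 75)/(195 + 75) = 120/270

Γ = 0.444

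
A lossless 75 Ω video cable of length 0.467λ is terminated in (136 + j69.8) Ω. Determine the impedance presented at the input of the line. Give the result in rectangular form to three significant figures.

βl = 2π × 0.467 = 168°
tan(βl) = tan(168°) = -0.21
Z_in = Z_0·(Z_L + jZ_0·tanβl)/(Z_0 + jZ_L·tanβl)
     = 75·(136 + j54)/(89.7 − j28.6)

Z_in ≈ 90.1 + j73.9 Ω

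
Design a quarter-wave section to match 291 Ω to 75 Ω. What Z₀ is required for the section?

Z_qwt ≈ 148 Ω

Z_qwt = √(Z_0·R_L) = √(75 × 291) = √21820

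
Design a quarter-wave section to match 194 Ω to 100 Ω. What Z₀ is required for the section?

Z_qwt = √(Z_0·R_L) = √(100 × 194) = √19400

Z_qwt ≈ 139 Ω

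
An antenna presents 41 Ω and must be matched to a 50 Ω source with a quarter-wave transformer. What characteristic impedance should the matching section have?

Z_qwt = √(Z_0·R_L) = √(50 × 41) = √2050

Z_qwt ≈ 45.3 Ω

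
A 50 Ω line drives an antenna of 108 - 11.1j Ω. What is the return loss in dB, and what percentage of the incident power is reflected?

Γ = (58 − j11.1)/(158 − j11.1), |Γ| = 0.373
RL = −20·log₁₀(0.373) = 8.57 dB
P_refl/P_inc = |Γ|² = 0.139

RL ≈ 8.57 dB; 13.9% of incident power reflected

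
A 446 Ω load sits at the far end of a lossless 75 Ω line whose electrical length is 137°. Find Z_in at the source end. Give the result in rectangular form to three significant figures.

tan(βl) = tan(137°) = -0.933
Z_in = Z_0·(Z_L + jZ_0·tanβl)/(Z_0 + jZ_L·tanβl)
     = 75·(446 − j69.9)/(75 − j416)

Z_in ≈ 26.3 + j75.7 Ω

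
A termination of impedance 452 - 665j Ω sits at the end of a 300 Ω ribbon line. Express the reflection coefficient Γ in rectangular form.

Γ = (Z_L − Z_0)/(Z_L + Z_0) = (152 − j665)/(752 − j665)

Γ ≈ 0.552 − j0.396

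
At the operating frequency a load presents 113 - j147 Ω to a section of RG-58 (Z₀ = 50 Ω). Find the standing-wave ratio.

Γ = (Z_L − Z_0)/(Z_L + Z_0) = (63 − j147)/(163 − j147)
|Γ| = 160/219 = 0.729
VSWR = (1 + |Γ|)/(1 − |Γ|) = 1.73/0.271

VSWR ≈ 6.37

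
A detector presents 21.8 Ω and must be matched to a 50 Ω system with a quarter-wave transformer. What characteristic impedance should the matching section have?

Z_qwt ≈ 33 Ω

Z_qwt = √(Z_0·R_L) = √(50 × 21.8) = √1090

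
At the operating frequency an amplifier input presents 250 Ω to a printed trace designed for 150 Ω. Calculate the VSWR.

VSWR ≈ 1.67

For a purely resistive load, VSWR = R_L/Z_0 or Z_0/R_L (whichever > 1) = 250/150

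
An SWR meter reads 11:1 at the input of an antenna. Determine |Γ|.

|Γ| = (S − 1)/(S + 1) = (11 − 1)/(11 + 1) = 10/12

|Γ| ≈ 0.833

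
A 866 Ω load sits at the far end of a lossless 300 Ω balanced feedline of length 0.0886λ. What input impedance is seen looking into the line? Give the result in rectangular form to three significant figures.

Z_in ≈ 284 − j324 Ω

βl = 2π × 0.0886 = 31.9°
tan(βl) = tan(31.9°) = 0.622
Z_in = Z_0·(Z_L + jZ_0·tanβl)/(Z_0 + jZ_L·tanβl)
     = 300·(866 + j187)/(300 + j539)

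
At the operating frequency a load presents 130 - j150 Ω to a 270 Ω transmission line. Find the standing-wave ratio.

VSWR ≈ 2.85

Γ = (Z_L − Z_0)/(Z_L + Z_0) = (-140 − j150)/(400 − j150)
|Γ| = 205/427 = 0.48
VSWR = (1 + |Γ|)/(1 − |Γ|) = 1.48/0.52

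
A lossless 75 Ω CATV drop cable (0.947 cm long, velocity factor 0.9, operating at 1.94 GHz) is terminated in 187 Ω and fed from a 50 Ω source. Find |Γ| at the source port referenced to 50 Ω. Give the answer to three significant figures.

|Γ| ≈ 0.547

λ = v/f = 0.9·c / 1.94 GHz = 0.139 m
βl = 2π·l/λ = 2π × 0.068 = 24.5°
tan(βl) = 0.456
Z_in = Z_0·(Z_L + jZ_0·tanβl)/(Z_0 + jZ_L·tanβl) = 98.6 − j77.8 Ω
Γ_s = (Z_in − Z_s)/(Z_in + Z_s) = (48.6 − j77.8)/(149 − j77.8), |Γ_s| = 0.547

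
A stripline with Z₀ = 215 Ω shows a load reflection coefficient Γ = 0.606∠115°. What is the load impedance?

Z_L ≈ 72.4 + j126 Ω

Z_L = Z_0·(1 + Γ)/(1 − Γ) = 215·(0.744 + j0.549)/(1.26 − j0.549)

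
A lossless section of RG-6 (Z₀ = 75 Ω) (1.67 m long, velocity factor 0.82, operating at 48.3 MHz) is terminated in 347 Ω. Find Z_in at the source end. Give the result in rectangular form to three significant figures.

Z_in ≈ 20.5 + j37.6 Ω

λ = v/f = 0.82·c / 48.3 MHz = 5.09 m
βl = 2π·l/λ = 2π × 0.328 = 118°
tan(βl) = tan(118°) = -1.88
Z_in = Z_0·(Z_L + jZ_0·tanβl)/(Z_0 + jZ_L·tanβl)
     = 75·(347 − j141)/(75 − j652)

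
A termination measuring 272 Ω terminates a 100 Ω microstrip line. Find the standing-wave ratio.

VSWR ≈ 2.72

For a purely resistive load, VSWR = R_L/Z_0 or Z_0/R_L (whichever > 1) = 272/100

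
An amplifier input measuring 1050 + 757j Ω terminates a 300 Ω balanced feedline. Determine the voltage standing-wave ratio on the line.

VSWR ≈ 5.42

Γ = (Z_L − Z_0)/(Z_L + Z_0) = (750 + j757)/(1350 + j757)
|Γ| = 1070/1550 = 0.688
VSWR = (1 + |Γ|)/(1 − |Γ|) = 1.69/0.312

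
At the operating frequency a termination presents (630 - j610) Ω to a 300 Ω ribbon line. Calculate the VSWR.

Γ = (Z_L − Z_0)/(Z_L + Z_0) = (330 − j610)/(930 − j610)
|Γ| = 694/1110 = 0.624
VSWR = (1 + |Γ|)/(1 − |Γ|) = 1.62/0.376

VSWR ≈ 4.31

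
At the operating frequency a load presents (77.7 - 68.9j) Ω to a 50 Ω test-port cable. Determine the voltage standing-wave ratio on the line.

Γ = (Z_L − Z_0)/(Z_L + Z_0) = (27.7 − j68.9)/(127.7 − j68.9)
|Γ| = 74.3/145 = 0.512
VSWR = (1 + |Γ|)/(1 − |Γ|) = 1.51/0.488

VSWR ≈ 3.1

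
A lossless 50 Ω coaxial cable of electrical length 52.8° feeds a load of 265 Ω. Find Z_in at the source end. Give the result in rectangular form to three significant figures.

Z_in ≈ 14.6 − j35.9 Ω

tan(βl) = tan(52.8°) = 1.32
Z_in = Z_0·(Z_L + jZ_0·tanβl)/(Z_0 + jZ_L·tanβl)
     = 50·(265 + j65.9)/(50 + j349)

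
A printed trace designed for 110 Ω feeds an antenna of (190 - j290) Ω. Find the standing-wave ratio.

Γ = (Z_L − Z_0)/(Z_L + Z_0) = (80 − j290)/(300 − j290)
|Γ| = 301/417 = 0.721
VSWR = (1 + |Γ|)/(1 − |Γ|) = 1.72/0.279

VSWR ≈ 6.17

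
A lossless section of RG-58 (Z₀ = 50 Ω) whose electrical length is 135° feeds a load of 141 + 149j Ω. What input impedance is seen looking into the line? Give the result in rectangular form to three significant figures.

tan(βl) = tan(135°) = -1
Z_in = Z_0·(Z_L + jZ_0·tanβl)/(Z_0 + jZ_L·tanβl)
     = 50·(141 + j99)/(199 − j141)

Z_in ≈ 11.9 + j33.3 Ω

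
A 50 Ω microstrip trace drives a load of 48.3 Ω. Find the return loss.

Γ = (48.3 − 50)/(48.3 + 50) = -0.0173
RL = −20·log₁₀|Γ| = −20·log₁₀(0.0173)

RL ≈ 35.2 dB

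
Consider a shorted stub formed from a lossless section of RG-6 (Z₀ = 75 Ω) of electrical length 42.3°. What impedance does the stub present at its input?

tan(βl) = 0.91
For a shorted stub, Z_in = jZ_0·tan(βl)

Z_in ≈ +j68.2 Ω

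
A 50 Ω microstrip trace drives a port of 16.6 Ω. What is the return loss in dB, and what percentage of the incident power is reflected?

RL ≈ 5.99 dB; 25.2% of incident power reflected

Γ = (16.6 − 50)/(16.6 + 50) = -0.502
RL = −20·log₁₀(0.502) = 5.99 dB
P_refl/P_inc = |Γ|² = 0.252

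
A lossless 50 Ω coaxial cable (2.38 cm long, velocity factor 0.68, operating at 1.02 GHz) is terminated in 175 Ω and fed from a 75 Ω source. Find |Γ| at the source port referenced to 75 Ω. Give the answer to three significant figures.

|Γ| ≈ 0.577

λ = v/f = 0.68·c / 1.02 GHz = 0.2 m
βl = 2π·l/λ = 2π × 0.119 = 42.8°
tan(βl) = 0.927
Z_in = Z_0·(Z_L + jZ_0·tanβl)/(Z_0 + jZ_L·tanβl) = 28.2 − j45.2 Ω
Γ_s = (Z_in − Z_s)/(Z_in + Z_s) = (-46.8 − j45.2)/(103 − j45.2), |Γ_s| = 0.577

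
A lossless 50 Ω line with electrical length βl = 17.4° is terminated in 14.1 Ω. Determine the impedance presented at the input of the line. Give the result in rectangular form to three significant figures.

Z_in ≈ 15.4 + j14.3 Ω

tan(βl) = tan(17.4°) = 0.313
Z_in = Z_0·(Z_L + jZ_0·tanβl)/(Z_0 + jZ_L·tanβl)
     = 50·(14.1 + j15.7)/(50 + j4.42)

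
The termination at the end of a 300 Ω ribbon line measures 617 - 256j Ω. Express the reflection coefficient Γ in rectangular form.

Γ = (Z_L − Z_0)/(Z_L + Z_0) = (317 − j256)/(917 − j256)

Γ ≈ 0.393 − j0.169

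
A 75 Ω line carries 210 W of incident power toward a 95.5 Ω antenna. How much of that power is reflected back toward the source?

Γ = (95.5 − 75)/(95.5 + 75) = 0.12
|Γ|² = 0.0145
P_refl = |Γ|²·P_inc = 3.04 W, P_del = (1 − |Γ|²)·P_inc = 207 W

P_reflected ≈ 3.04 W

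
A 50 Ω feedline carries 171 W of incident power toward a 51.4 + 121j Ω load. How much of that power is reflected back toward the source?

P_reflected ≈ 100 W

|Γ| = |(1.4 + j121)/(101.4 + j121)| = 0.767
|Γ|² = 0.588
P_refl = |Γ|²·P_inc = 100 W, P_del = (1 − |Γ|²)·P_inc = 70.5 W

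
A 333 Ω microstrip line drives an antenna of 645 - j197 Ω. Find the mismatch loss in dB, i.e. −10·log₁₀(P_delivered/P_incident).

mismatch loss ≈ 0.639 dB

Γ = (312 − j197)/(978 − j197), |Γ| = 0.37
|Γ|² = 0.137, so P_del/P_inc = 1 − |Γ|² = 0.863
ML = −10·log₁₀(1 − |Γ|²)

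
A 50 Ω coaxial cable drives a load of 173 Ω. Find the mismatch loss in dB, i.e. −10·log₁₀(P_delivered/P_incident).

mismatch loss ≈ 1.58 dB

Γ = (173 − 50)/(173 + 50) = 0.552
|Γ|² = 0.304, so P_del/P_inc = 1 − |Γ|² = 0.696
ML = −10·log₁₀(1 − |Γ|²)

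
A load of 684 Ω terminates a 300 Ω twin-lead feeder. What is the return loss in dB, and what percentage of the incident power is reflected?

Γ = (684 − 300)/(684 + 300) = 0.39
RL = −20·log₁₀(0.39) = 8.17 dB
P_refl/P_inc = |Γ|² = 0.152

RL ≈ 8.17 dB; 15.2% of incident power reflected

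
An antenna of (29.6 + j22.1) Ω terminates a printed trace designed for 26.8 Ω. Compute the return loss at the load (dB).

RL ≈ 8.69 dB

Γ = (2.8 + j22.1)/(56.4 + j22.1), |Γ| = 0.368
RL = −20·log₁₀|Γ| = −20·log₁₀(0.368)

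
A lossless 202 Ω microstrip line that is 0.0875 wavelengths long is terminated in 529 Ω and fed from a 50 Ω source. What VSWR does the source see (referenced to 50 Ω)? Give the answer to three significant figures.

VSWR ≈ 8.24

βl = 2π × 0.0875 = 31.5°
tan(βl) = 0.613
Z_in = Z_0·(Z_L + jZ_0·tanβl)/(Z_0 + jZ_L·tanβl) = 204 − j203 Ω
Γ_s = (Z_in − Z_s)/(Z_in + Z_s) = (154 − j203)/(254 − j203), |Γ_s| = 0.783
VSWR = (1 + |Γ_s|)/(1 − |Γ_s|)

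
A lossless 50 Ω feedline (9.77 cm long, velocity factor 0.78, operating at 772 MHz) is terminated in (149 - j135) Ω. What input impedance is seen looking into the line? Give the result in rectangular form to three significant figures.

Z_in ≈ 13.4 + j34.4 Ω

λ = v/f = 0.78·c / 772 MHz = 0.303 m
βl = 2π·l/λ = 2π × 0.322 = 116°
tan(βl) = tan(116°) = -2.05
Z_in = Z_0·(Z_L + jZ_0·tanβl)/(Z_0 + jZ_L·tanβl)
     = 50·(149 − j237)/(-226 − j305)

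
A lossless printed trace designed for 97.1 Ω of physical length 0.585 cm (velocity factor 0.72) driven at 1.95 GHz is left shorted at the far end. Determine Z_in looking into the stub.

λ = v/f = 0.72·c / 1.95 GHz = 0.111 m
βl = 2π·l/λ = 2π × 0.0528 = 19°
tan(βl) = 0.345
For a shorted stub, Z_in = jZ_0·tan(βl)

Z_in ≈ +j33.5 Ω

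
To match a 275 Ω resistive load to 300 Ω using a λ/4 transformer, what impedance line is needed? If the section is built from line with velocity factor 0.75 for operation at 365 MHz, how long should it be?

Z_qwt = √(Z_0·R_L) = √(300 × 275) = √82500
λ = 0.75·c/f = 0.616 m, so l = λ/4 = 0.154 m

Z_qwt ≈ 287 Ω; length ≈ 15.4 cm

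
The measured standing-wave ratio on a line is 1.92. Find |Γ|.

|Γ| ≈ 0.315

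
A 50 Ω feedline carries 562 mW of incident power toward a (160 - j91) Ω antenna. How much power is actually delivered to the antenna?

P_delivered ≈ 343 mW

|Γ| = |(110 − j91)/(210 − j91)| = 0.624
|Γ|² = 0.389
P_refl = |Γ|²·P_inc = 219 mW, P_del = (1 − |Γ|²)·P_inc = 343 mW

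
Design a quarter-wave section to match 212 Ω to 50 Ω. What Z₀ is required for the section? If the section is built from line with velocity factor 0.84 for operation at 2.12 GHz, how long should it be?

Z_qwt ≈ 103 Ω; length ≈ 2.97 cm

Z_qwt = √(Z_0·R_L) = √(50 × 212) = √10600
λ = 0.84·c/f = 0.119 m, so l = λ/4 = 0.0297 m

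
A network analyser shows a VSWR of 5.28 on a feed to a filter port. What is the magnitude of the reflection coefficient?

|Γ| = (S − 1)/(S + 1) = (5.28 − 1)/(5.28 + 1) = 4.28/6.28

|Γ| ≈ 0.682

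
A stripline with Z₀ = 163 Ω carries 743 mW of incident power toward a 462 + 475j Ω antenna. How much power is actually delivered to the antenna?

|Γ| = |(299 + j475)/(625 + j475)| = 0.715
|Γ|² = 0.511
P_refl = |Γ|²·P_inc = 380 mW, P_del = (1 − |Γ|²)·P_inc = 363 mW

P_delivered ≈ 363 mW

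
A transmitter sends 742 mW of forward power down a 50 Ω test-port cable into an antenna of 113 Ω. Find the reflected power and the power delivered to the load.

P_reflected ≈ 111 mW; P_delivered ≈ 631 mW

Γ = (113 − 50)/(113 + 50) = 0.387
|Γ|² = 0.149
P_refl = |Γ|²·P_inc = 111 mW, P_del = (1 − |Γ|²)·P_inc = 631 mW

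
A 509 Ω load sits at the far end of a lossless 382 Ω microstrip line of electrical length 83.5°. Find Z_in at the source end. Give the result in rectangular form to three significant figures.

Z_in ≈ 288 − j18.9 Ω

tan(βl) = tan(83.5°) = 8.78
Z_in = Z_0·(Z_L + jZ_0·tanβl)/(Z_0 + jZ_L·tanβl)
     = 382·(509 + j3350)/(382 + j4470)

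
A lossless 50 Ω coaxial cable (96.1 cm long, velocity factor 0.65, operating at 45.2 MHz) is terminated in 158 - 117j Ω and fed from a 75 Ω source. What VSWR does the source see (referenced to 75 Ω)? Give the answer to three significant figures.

VSWR ≈ 7.51

λ = v/f = 0.65·c / 45.2 MHz = 4.31 m
βl = 2π·l/λ = 2π × 0.223 = 80.2°
tan(βl) = 5.78
Z_in = Z_0·(Z_L + jZ_0·tanβl)/(Z_0 + jZ_L·tanβl) = 9.98 − j0.705 Ω
Γ_s = (Z_in − Z_s)/(Z_in + Z_s) = (-65 − j0.705)/(85 − j0.705), |Γ_s| = 0.765
VSWR = (1 + |Γ_s|)/(1 − |Γ_s|)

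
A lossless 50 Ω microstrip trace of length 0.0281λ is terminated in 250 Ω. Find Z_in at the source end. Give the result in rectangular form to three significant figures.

Z_in ≈ 144 − j119 Ω

βl = 2π × 0.0281 = 10.1°
tan(βl) = tan(10.1°) = 0.178
Z_in = Z_0·(Z_L + jZ_0·tanβl)/(Z_0 + jZ_L·tanβl)
     = 50·(250 + j8.92)/(50 + j44.6)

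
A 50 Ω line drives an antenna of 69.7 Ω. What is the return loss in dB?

Γ = (69.7 − 50)/(69.7 + 50) = 0.165
RL = −20·log₁₀|Γ| = −20·log₁₀(0.165)

RL ≈ 15.7 dB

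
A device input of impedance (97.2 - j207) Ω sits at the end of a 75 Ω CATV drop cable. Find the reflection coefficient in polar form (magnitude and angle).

Γ = (Z_L − Z_0)/(Z_L + Z_0) = (22.2 − j207)/(172.2 − j207)
|Γ| = 208/269 = 0.773

Γ ≈ 0.773 ∠ -33.6°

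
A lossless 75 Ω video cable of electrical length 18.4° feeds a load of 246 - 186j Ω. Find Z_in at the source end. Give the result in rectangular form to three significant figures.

Z_in ≈ 60.4 − j124 Ω

tan(βl) = tan(18.4°) = 0.333
Z_in = Z_0·(Z_L + jZ_0·tanβl)/(Z_0 + jZ_L·tanβl)
     = 75·(246 − j161)/(137 + j81.8)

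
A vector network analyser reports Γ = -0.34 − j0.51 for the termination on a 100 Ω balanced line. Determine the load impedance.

Z_L = Z_0·(1 + Γ)/(1 − Γ) = 100·(0.66 − j0.51)/(1.34 + j0.51)

Z_L ≈ 30.4 − j49.6 Ω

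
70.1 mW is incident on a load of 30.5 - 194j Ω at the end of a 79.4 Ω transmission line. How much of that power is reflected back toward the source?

|Γ| = |(-48.9 − j194)/(109.9 − j194)| = 0.897
|Γ|² = 0.805
P_refl = |Γ|²·P_inc = 56.4 mW, P_del = (1 − |Γ|²)·P_inc = 13.7 mW

P_reflected ≈ 56.4 mW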